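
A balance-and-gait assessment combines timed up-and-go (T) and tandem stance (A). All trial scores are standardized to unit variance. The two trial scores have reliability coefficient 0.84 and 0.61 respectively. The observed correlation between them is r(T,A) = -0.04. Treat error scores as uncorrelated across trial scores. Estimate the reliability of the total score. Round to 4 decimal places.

Var(T+A) = 2 + 2·[(-0.04)] = 2 − 0.08 = 1.92.
Under uncorrelated errors the observed covariances equal the true-score covariances, so only the own-variance terms attenuate.
True-score variance = [0.84 + 0.61] − 0.08 = 1.45 − 0.08 = 1.37.
Reliability = 1.37 / 1.92 = 0.7135.

0.7135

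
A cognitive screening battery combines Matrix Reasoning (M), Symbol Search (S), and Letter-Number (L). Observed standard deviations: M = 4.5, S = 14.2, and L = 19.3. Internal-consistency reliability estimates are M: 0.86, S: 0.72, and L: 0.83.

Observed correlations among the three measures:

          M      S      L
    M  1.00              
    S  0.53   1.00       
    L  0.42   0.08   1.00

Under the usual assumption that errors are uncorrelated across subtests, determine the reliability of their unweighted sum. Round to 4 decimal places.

0.8426

Var(M+S+L) = 4.5² + 14.2² + 19.3² + 2·[4.5·14.2·0.53 + 4.5·19.3·0.42 + 14.2·19.3·0.08] = 594.38 + 184.538 = 778.918.
Because errors are independent across components, Cov(Tᵢ,Tⱼ) = Cov(Xᵢ,Xⱼ); the off-diagonal part of the true-score variance is the same as above.
True-score variance = [4.5²·0.86 + 14.2²·0.72 + 19.3²·0.83] + 184.538 = 471.762 + 184.538 = 656.3.
Reliability = 656.3 / 778.918 = 0.8426.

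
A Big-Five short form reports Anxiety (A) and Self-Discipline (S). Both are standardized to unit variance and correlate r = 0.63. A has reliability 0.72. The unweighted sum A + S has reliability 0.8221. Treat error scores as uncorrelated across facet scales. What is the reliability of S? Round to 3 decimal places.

Var(A+S) = 2 + 2·0.63 = 3.260.
True-score variance = ρ_A + ρ_S + 2·0.63, so 0.8221 = (0.72 + ρ_S + 1.26) / 3.260.
ρ_S = 0.8221·3.260 − 0.72 − 1.26 = 0.700.

0.700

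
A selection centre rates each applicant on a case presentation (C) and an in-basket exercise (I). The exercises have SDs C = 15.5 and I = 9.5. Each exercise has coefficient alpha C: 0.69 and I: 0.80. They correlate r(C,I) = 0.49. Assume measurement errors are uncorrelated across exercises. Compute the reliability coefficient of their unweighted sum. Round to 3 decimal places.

0.805

Var(C+I) = 15.5² + 9.5² + 2·[15.5·9.5·0.49] = 330.5 + 144.305 = 474.805.
Under uncorrelated errors the observed covariances equal the true-score covariances, so only the own-variance terms attenuate.
True-score variance = [15.5²·0.69 + 9.5²·0.80] + 144.305 = 237.972 + 144.305 = 382.277.
Reliability = 382.277 / 474.805 = 0.805.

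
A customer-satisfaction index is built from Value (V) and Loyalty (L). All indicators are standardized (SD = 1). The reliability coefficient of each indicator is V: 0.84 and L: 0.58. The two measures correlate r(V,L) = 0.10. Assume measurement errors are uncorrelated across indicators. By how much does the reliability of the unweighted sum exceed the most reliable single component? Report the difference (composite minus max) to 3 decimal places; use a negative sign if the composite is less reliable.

-0.104

Var(sum) = 2 + 0.2 = 2.2; true-score variance = 1.42 + 0.2 = 1.62; composite reliability = 0.7364.
Max component reliability = 0.8400.
Difference = 0.7364 − 0.8400 = -0.104.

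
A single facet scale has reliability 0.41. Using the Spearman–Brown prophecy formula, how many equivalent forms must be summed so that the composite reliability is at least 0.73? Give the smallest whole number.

k ≥ ρ*(1−ρ₁)/(ρ₁(1−ρ*)) = 0.73·0.59 / (0.41·0.27) = 3.891.
Smallest integer k = 4.

4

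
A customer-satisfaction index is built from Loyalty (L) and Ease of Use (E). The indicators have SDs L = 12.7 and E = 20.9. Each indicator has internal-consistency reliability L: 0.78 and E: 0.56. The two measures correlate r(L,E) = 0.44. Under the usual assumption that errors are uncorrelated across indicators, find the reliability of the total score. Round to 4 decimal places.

Var(L+E) = 12.7² + 20.9² + 2·[12.7·20.9·0.44] = 598.1 + 233.578 = 831.678.
With uncorrelated errors the cross-covariances are all true-score covariance, so they carry over unchanged; only the diagonal terms shrink to ρᵢσᵢ².
True-score variance = [12.7²·0.78 + 20.9²·0.56] + 233.578 = 370.42 + 233.578 = 603.998.
Reliability = 603.998 / 831.678 = 0.7262.

0.7262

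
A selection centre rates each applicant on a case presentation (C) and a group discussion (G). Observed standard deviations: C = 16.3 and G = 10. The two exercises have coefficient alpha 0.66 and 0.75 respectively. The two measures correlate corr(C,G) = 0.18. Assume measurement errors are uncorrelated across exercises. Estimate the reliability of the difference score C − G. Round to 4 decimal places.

0.6243

Var(C−G) = 16.3² + 10² − 2·16.3·10·0.18 = 365.69 − 58.68 = 307.01.
Under uncorrelated errors the observed covariances equal the true-score covariances, so only the own-variance terms attenuate.
True-score variance = [16.3²·0.66 + 10²·0.75] − 58.68 = 250.355 − 58.68 = 191.675.
Reliability = 191.675 / 307.01 = 0.6243.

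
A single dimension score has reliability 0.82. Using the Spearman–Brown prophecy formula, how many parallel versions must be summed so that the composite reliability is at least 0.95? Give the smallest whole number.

k ≥ ρ*(1−ρ₁)/(ρ₁(1−ρ*)) = 0.95·0.18 / (0.82·0.05) = 4.171.
Smallest integer k = 5.

5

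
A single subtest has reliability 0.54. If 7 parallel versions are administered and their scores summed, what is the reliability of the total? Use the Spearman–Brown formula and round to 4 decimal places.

ρ_k = kρ / (1 + (k−1)ρ) = 7·0.54 / (1 + 6·0.54) = 3.780 / 4.240 = 0.8915.

0.8915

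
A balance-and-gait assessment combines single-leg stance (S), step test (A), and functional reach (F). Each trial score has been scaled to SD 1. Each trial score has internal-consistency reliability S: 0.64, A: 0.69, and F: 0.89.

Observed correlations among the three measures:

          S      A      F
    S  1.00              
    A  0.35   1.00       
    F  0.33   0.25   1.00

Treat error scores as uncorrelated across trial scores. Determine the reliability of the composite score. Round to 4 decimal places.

Var(S+A+F) = 3 + 2·[0.35 + 0.33 + 0.25] = 3 + 1.86 = 4.86.
Because errors are independent across components, Cov(Tᵢ,Tⱼ) = Cov(Xᵢ,Xⱼ); the off-diagonal part of the true-score variance is the same as above.
True-score variance = [0.64 + 0.69 + 0.89] + 1.86 = 2.22 + 1.86 = 4.08.
Reliability = 4.08 / 4.86 = 0.8395.

0.8395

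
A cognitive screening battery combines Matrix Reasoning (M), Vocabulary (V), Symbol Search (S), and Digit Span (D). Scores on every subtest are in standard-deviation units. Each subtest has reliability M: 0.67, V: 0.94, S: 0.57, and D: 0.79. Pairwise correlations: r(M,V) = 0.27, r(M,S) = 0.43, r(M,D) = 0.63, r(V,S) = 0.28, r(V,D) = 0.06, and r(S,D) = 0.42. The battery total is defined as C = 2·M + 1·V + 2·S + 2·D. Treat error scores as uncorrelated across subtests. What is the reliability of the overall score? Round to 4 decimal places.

0.8556

Var(C) = 2² + 1 + 2² + 2² + 2·[2·0.27 + 4·0.43 + 4·0.63 + 2·0.28 + 2·0.06 + 4·0.42] = 13 + 14.28 = 27.28.
With uncorrelated errors the cross-covariances are all true-score covariance, so they carry over unchanged; only the diagonal terms shrink to ρᵢσᵢ².
True-score variance = [2²·0.67 + 0.94 + 2²·0.57 + 2²·0.79] + 14.28 = 9.06 + 14.28 = 23.34.
Reliability = 23.34 / 27.28 = 0.8556.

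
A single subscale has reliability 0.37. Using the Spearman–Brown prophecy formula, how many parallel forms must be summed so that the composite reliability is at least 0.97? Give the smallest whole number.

56

k ≥ ρ*(1−ρ₁)/(ρ₁(1−ρ*)) = 0.97·0.63 / (0.37·0.03) = 55.054.
Smallest integer k = 56.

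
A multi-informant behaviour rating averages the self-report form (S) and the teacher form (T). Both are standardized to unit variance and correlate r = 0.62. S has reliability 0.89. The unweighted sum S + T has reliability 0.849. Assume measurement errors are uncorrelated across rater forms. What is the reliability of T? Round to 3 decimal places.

Var(S+T) = 2 + 2·0.62 = 3.240.
True-score variance = ρ_S + ρ_T + 2·0.62, so 0.849 = (0.89 + ρ_T + 1.24) / 3.240.
ρ_T = 0.849·3.240 − 0.89 − 1.24 = 0.621.

0.621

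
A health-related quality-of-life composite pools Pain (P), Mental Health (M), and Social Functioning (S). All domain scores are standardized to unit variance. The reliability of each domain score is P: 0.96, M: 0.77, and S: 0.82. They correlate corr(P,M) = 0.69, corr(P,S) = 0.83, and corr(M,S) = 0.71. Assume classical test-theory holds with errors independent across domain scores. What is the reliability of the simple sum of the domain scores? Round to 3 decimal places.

0.940

Var(P+M+S) = 3 + 2·[0.69 + 0.83 + 0.71] = 3 + 4.46 = 7.46.
Because errors are independent across components, Cov(Tᵢ,Tⱼ) = Cov(Xᵢ,Xⱼ); the off-diagonal part of the true-score variance is the same as above.
True-score variance = [0.96 + 0.77 + 0.82] + 4.46 = 2.55 + 4.46 = 7.01.
Reliability = 7.01 / 7.46 = 0.940.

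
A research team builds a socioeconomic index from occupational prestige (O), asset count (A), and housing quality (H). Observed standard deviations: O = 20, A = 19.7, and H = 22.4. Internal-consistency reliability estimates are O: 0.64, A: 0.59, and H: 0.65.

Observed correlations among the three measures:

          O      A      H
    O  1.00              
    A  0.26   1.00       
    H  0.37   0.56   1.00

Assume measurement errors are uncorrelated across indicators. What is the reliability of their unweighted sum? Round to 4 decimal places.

0.7937

Var(O+A+H) = 20² + 19.7² + 22.4² + 2·[20·19.7·0.26 + 20·22.4·0.37 + 19.7·22.4·0.56] = 1289.85 + 1030.63 = 2320.48.
Because errors are independent across components, Cov(Tᵢ,Tⱼ) = Cov(Xᵢ,Xⱼ); the off-diagonal part of the true-score variance is the same as above.
True-score variance = [20²·0.64 + 19.7²·0.59 + 22.4²·0.65] + 1030.63 = 811.117 + 1030.63 = 1841.75.
Reliability = 1841.75 / 2320.48 = 0.7937.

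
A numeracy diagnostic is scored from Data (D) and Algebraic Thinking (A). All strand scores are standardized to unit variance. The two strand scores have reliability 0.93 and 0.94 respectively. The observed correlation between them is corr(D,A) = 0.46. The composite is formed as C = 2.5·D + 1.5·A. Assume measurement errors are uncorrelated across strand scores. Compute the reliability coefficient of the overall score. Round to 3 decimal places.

Var(C) = 2.5² + 1.5² + 2·[3.75·0.46] = 8.5 + 3.45 = 11.95.
Under uncorrelated errors the observed covariances equal the true-score covariances, so only the own-variance terms attenuate.
True-score variance = [2.5²·0.93 + 1.5²·0.94] + 3.45 = 7.9275 + 3.45 = 11.3775.
Reliability = 11.3775 / 11.95 = 0.952.

0.952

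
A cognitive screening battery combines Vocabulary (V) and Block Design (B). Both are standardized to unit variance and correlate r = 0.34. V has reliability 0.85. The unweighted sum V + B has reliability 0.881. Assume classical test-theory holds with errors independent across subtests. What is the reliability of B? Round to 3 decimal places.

0.831

Var(V+B) = 2 + 2·0.34 = 2.680.
True-score variance = ρ_V + ρ_B + 2·0.34, so 0.881 = (0.85 + ρ_B + 0.68) / 2.680.
ρ_B = 0.881·2.680 − 0.85 − 0.68 = 0.831.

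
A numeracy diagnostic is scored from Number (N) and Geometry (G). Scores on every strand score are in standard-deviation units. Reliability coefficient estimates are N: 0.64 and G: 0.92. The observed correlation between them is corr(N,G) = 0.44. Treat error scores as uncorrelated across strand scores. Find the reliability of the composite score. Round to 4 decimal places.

0.8472

Var(N+G) = 2 + 2·[0.44] = 2 + 0.88 = 2.88.
With uncorrelated errors the cross-covariances are all true-score covariance, so they carry over unchanged; only the diagonal terms shrink to ρᵢσᵢ².
True-score variance = [0.64 + 0.92] + 0.88 = 1.56 + 0.88 = 2.44.
Reliability = 2.44 / 2.88 = 0.8472.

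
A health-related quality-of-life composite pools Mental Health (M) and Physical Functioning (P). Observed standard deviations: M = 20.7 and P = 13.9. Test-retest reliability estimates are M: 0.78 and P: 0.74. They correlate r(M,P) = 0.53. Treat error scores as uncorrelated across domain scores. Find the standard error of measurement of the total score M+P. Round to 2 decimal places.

12.02

Var(total) = 621.7 + 304.994 = 926.694.
True-score variance = 477.198 + 304.994 = 782.191, so reliability = 0.8441.
Error variance = 926.694 − 782.191 = 144.502; SEM = √144.502 = 12.02.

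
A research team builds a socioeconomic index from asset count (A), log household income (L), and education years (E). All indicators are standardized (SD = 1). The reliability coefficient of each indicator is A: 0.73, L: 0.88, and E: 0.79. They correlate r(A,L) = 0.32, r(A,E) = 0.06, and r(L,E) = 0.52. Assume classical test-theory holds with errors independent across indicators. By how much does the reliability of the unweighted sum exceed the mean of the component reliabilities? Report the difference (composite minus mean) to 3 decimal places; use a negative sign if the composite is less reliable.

Var(sum) = 3 + 1.8 = 4.8; true-score variance = 2.4 + 1.8 = 4.2; composite reliability = 0.8750.
Mean component reliability = 0.8000.
Difference = 0.8750 − 0.8000 = 0.075.

0.075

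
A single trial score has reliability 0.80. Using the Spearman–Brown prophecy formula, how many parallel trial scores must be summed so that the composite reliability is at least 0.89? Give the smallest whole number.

3

k ≥ ρ*(1−ρ₁)/(ρ₁(1−ρ*)) = 0.89·0.20 / (0.80·0.11) = 2.023.
Smallest integer k = 3.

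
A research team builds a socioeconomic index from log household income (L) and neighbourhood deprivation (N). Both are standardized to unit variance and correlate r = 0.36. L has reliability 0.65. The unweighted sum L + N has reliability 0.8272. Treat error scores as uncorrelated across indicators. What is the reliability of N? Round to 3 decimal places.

Var(L+N) = 2 + 2·0.36 = 2.720.
True-score variance = ρ_L + ρ_N + 2·0.36, so 0.8272 = (0.65 + ρ_N + 0.72) / 2.720.
ρ_N = 0.8272·2.720 − 0.65 − 0.72 = 0.880.

0.880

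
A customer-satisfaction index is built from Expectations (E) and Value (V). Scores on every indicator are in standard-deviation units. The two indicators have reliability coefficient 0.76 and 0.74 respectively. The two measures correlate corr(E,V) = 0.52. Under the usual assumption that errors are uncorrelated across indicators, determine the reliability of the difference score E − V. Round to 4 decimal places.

Var(E−V) = 1 + 1 − 2·0.52 = 2 − 1.04 = 0.96.
With uncorrelated errors the cross-covariances are all true-score covariance, so they carry over unchanged; only the diagonal terms shrink to ρᵢσᵢ².
True-score variance = [0.76 + 0.74] − 1.04 = 1.5 − 1.04 = 0.46.
Reliability = 0.46 / 0.96 = 0.4792.

0.4792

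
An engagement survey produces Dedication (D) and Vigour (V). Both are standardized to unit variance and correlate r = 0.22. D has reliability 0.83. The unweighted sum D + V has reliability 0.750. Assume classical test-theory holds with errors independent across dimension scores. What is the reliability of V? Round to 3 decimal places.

0.560

Var(D+V) = 2 + 2·0.22 = 2.440.
True-score variance = ρ_D + ρ_V + 2·0.22, so 0.750 = (0.83 + ρ_V + 0.44) / 2.440.
ρ_V = 0.750·2.440 − 0.83 − 0.44 = 0.560.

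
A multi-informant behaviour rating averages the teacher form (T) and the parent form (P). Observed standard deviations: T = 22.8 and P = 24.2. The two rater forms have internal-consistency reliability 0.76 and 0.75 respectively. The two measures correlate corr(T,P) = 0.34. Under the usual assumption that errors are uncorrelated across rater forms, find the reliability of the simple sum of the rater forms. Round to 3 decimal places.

0.817

Var(T+P) = 22.8² + 24.2² + 2·[22.8·24.2·0.34] = 1105.48 + 375.197 = 1480.68.
Under uncorrelated errors the observed covariances equal the true-score covariances, so only the own-variance terms attenuate.
True-score variance = [22.8²·0.76 + 24.2²·0.75] + 375.197 = 834.308 + 375.197 = 1209.51.
Reliability = 1209.51 / 1480.68 = 0.817.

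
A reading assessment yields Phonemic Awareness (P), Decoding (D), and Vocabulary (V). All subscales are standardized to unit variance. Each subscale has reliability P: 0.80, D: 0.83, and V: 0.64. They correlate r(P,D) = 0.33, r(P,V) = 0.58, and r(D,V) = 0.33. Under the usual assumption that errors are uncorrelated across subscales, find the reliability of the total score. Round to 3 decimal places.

Var(P+D+V) = 3 + 2·[0.33 + 0.58 + 0.33] = 3 + 2.48 = 5.48.
Because errors are independent across components, Cov(Tᵢ,Tⱼ) = Cov(Xᵢ,Xⱼ); the off-diagonal part of the true-score variance is the same as above.
True-score variance = [0.80 + 0.83 + 0.64] + 2.48 = 2.27 + 2.48 = 4.75.
Reliability = 4.75 / 5.48 = 0.867.

0.867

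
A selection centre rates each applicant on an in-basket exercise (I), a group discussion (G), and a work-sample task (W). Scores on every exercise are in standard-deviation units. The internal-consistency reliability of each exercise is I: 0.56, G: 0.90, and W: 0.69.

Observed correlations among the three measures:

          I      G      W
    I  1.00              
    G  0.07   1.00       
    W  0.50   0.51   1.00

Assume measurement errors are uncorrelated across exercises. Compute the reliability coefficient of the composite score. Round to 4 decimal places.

0.8353

Var(I+G+W) = 3 + 2·[0.07 + 0.50 + 0.51] = 3 + 2.16 = 5.16.
Under uncorrelated errors the observed covariances equal the true-score covariances, so only the own-variance terms attenuate.
True-score variance = [0.56 + 0.90 + 0.69] + 2.16 = 2.15 + 2.16 = 4.31.
Reliability = 4.31 / 5.16 = 0.8353.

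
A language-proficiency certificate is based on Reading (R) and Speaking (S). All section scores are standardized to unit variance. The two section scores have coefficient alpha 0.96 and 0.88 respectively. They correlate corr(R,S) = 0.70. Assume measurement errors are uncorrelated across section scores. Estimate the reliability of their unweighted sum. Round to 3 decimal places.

0.953

Var(R+S) = 2 + 2·[0.70] = 2 + 1.4 = 3.4.
Under uncorrelated errors the observed covariances equal the true-score covariances, so only the own-variance terms attenuate.
True-score variance = [0.96 + 0.88] + 1.4 = 1.84 + 1.4 = 3.24.
Reliability = 3.24 / 3.4 = 0.953.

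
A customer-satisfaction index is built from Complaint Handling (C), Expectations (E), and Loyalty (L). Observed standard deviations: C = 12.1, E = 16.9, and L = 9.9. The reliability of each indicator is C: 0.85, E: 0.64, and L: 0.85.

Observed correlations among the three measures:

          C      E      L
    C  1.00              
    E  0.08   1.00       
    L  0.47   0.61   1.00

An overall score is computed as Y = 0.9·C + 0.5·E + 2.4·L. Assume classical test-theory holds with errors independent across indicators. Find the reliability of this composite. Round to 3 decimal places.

0.898

Var(Y) = 0.9²·12.1² + 0.5²·16.9² + 2.4²·9.9² + 2·[0.45·12.1·16.9·0.08 + 2.16·12.1·9.9·0.47 + 1.2·16.9·9.9·0.61] = 754.532 + 502.887 = 1257.42.
Under uncorrelated errors the observed covariances equal the true-score covariances, so only the own-variance terms attenuate.
True-score variance = [0.9²·12.1²·0.85 + 0.5²·16.9²·0.64 + 2.4²·9.9²·0.85] + 502.887 = 626.358 + 502.887 = 1129.24.
Reliability = 1129.24 / 1257.42 = 0.898.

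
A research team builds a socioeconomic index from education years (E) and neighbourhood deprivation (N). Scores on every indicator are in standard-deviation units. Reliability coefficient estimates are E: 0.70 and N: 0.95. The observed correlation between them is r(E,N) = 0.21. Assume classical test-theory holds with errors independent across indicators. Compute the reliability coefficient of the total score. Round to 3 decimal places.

0.855

Var(E+N) = 2 + 2·[0.21] = 2 + 0.42 = 2.42.
With uncorrelated errors the cross-covariances are all true-score covariance, so they carry over unchanged; only the diagonal terms shrink to ρᵢσᵢ².
True-score variance = [0.70 + 0.95] + 0.42 = 1.65 + 0.42 = 2.07.
Reliability = 2.07 / 2.42 = 0.855.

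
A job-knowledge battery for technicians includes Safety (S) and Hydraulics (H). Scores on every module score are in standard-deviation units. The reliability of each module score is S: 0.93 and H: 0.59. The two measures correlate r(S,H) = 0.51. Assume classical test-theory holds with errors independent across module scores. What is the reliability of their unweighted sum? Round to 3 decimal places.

Var(S+H) = 2 + 2·[0.51] = 2 + 1.02 = 3.02.
With uncorrelated errors the cross-covariances are all true-score covariance, so they carry over unchanged; only the diagonal terms shrink to ρᵢσᵢ².
True-score variance = [0.93 + 0.59] + 1.02 = 1.52 + 1.02 = 2.54.
Reliability = 2.54 / 3.02 = 0.841.

0.841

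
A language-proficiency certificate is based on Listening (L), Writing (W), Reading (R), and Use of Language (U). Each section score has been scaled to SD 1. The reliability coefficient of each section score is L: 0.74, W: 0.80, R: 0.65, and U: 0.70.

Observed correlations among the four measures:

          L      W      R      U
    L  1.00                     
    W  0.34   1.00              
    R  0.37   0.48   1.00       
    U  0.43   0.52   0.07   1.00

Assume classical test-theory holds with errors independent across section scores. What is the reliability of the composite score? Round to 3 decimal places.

Var(L+W+R+U) = 4 + 2·[0.34 + 0.37 + 0.43 + 0.48 + 0.52 + 0.07] = 4 + 4.42 = 8.42.
Under uncorrelated errors the observed covariances equal the true-score covariances, so only the own-variance terms attenuate.
True-score variance = [0.74 + 0.80 + 0.65 + 0.70] + 4.42 = 2.89 + 4.42 = 7.31.
Reliability = 7.31 / 8.42 = 0.868.

0.868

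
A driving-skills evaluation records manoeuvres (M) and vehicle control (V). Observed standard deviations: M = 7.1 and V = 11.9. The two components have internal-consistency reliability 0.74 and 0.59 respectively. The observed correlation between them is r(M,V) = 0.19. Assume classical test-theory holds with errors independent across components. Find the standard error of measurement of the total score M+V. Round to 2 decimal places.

Var(total) = 192.02 + 32.1062 = 224.126.
True-score variance = 120.853 + 32.1062 = 152.959, so reliability = 0.6825.
Error variance = 224.126 − 152.959 = 71.1667; SEM = √71.1667 = 8.44.

8.44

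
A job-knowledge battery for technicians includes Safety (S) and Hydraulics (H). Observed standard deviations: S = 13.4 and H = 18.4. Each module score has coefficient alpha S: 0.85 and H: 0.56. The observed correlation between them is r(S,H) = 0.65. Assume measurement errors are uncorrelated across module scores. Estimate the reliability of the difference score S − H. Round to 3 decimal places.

Var(S−H) = 13.4² + 18.4² − 2·13.4·18.4·0.65 = 518.12 − 320.528 = 197.592.
Because errors are independent across components, Cov(Tᵢ,Tⱼ) = Cov(Xᵢ,Xⱼ); the off-diagonal part of the true-score variance is the same as above.
True-score variance = [13.4²·0.85 + 18.4²·0.56] − 320.528 = 342.22 − 320.528 = 21.6916.
Reliability = 21.6916 / 197.592 = 0.110.

0.110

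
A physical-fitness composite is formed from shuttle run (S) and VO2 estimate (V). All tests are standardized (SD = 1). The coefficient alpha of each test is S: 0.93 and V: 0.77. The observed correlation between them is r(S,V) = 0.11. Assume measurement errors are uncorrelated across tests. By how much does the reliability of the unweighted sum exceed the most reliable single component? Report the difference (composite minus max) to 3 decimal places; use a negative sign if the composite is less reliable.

Var(sum) = 2 + 0.22 = 2.22; true-score variance = 1.7 + 0.22 = 1.92; composite reliability = 0.8649.
Max component reliability = 0.9300.
Difference = 0.8649 − 0.9300 = -0.065.

-0.065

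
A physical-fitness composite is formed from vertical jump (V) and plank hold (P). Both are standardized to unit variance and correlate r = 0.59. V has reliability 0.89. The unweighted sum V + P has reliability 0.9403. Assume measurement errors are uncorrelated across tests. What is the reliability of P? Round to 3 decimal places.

Var(V+P) = 2 + 2·0.59 = 3.180.
True-score variance = ρ_V + ρ_P + 2·0.59, so 0.9403 = (0.89 + ρ_P + 1.18) / 3.180.
ρ_P = 0.9403·3.180 − 0.89 − 1.18 = 0.920.

0.920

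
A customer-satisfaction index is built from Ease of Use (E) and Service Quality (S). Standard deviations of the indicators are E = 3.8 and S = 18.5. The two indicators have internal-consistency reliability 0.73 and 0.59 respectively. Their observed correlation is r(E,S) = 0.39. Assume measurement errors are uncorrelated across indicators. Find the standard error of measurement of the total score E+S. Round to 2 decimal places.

Var(total) = 356.69 + 54.834 = 411.524.
True-score variance = 212.469 + 54.834 = 267.303, so reliability = 0.6495.
Error variance = 411.524 − 267.303 = 144.221; SEM = √144.221 = 12.01.

12.01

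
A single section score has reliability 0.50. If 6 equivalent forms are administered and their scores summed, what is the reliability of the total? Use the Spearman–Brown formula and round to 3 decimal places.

0.857

ρ_k = kρ / (1 + (k−1)ρ) = 6·0.50 / (1 + 5·0.50) = 3.000 / 3.500 = 0.857.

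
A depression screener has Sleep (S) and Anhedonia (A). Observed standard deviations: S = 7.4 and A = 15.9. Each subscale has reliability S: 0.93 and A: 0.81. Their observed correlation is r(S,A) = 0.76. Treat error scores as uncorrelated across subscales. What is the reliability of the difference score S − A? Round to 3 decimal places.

Var(S−A) = 7.4² + 15.9² − 2·7.4·15.9·0.76 = 307.57 − 178.843 = 128.727.
Because errors are independent across components, Cov(Tᵢ,Tⱼ) = Cov(Xᵢ,Xⱼ); the off-diagonal part of the true-score variance is the same as above.
True-score variance = [7.4²·0.93 + 15.9²·0.81] − 178.843 = 255.703 − 178.843 = 76.8597.
Reliability = 76.8597 / 128.727 = 0.597.

0.597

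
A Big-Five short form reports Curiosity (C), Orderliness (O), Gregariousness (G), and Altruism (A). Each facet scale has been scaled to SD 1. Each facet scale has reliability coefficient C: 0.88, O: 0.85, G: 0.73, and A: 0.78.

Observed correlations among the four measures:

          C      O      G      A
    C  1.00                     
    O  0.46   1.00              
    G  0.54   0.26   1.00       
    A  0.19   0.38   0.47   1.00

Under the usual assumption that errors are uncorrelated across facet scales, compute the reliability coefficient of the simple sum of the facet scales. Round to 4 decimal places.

0.9116

Var(C+O+G+A) = 4 + 2·[0.46 + 0.54 + 0.19 + 0.26 + 0.38 + 0.47] = 4 + 4.6 = 8.6.
Because errors are independent across components, Cov(Tᵢ,Tⱼ) = Cov(Xᵢ,Xⱼ); the off-diagonal part of the true-score variance is the same as above.
True-score variance = [0.88 + 0.85 + 0.73 + 0.78] + 4.6 = 3.24 + 4.6 = 7.84.
Reliability = 7.84 / 8.6 = 0.9116.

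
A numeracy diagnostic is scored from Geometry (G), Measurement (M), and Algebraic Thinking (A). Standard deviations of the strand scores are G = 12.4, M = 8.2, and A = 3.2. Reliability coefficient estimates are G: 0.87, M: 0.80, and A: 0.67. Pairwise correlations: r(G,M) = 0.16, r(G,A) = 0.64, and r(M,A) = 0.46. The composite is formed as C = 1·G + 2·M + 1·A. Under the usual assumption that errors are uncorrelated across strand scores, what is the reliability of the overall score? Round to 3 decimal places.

Var(C) = 12.4² + 2²·8.2² + 3.2² + 2·[2·12.4·8.2·0.16 + 12.4·3.2·0.64 + 2·8.2·3.2·0.46] = 432.96 + 164.147 = 597.107.
Because errors are independent across components, Cov(Tᵢ,Tⱼ) = Cov(Xᵢ,Xⱼ); the off-diagonal part of the true-score variance is the same as above.
True-score variance = [12.4²·0.87 + 2²·8.2²·0.80 + 3.2²·0.67] + 164.147 = 355.8 + 164.147 = 519.947.
Reliability = 519.947 / 597.107 = 0.871.

0.871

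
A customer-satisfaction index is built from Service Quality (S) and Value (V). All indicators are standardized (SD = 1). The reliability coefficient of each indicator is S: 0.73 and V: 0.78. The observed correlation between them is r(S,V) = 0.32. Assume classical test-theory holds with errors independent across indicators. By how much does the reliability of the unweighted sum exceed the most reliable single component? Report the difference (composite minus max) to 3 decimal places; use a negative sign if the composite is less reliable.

0.034

Var(sum) = 2 + 0.64 = 2.64; true-score variance = 1.51 + 0.64 = 2.15; composite reliability = 0.8144.
Max component reliability = 0.7800.
Difference = 0.8144 − 0.7800 = 0.034.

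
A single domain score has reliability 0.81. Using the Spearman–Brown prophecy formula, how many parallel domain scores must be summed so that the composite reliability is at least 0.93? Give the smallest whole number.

4

k ≥ ρ*(1−ρ₁)/(ρ₁(1−ρ*)) = 0.93·0.19 / (0.81·0.07) = 3.116.
Smallest integer k = 4.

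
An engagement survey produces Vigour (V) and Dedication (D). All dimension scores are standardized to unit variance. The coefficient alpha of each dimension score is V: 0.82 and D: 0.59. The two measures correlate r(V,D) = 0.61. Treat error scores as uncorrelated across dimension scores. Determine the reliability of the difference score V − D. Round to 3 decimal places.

0.244

Var(V−D) = 1 + 1 − 2·0.61 = 2 − 1.22 = 0.78.
Because errors are independent across components, Cov(Tᵢ,Tⱼ) = Cov(Xᵢ,Xⱼ); the off-diagonal part of the true-score variance is the same as above.
True-score variance = [0.82 + 0.59] − 1.22 = 1.41 − 1.22 = 0.19.
Reliability = 0.19 / 0.78 = 0.244.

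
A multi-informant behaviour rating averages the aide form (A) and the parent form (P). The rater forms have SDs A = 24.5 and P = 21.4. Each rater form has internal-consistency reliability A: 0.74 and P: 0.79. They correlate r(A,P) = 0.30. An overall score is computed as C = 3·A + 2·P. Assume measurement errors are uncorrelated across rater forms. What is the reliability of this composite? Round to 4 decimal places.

Var(C) = 3²·24.5² + 2²·21.4² + 2·[6·24.5·21.4·0.30] = 7234.09 + 1887.48 = 9121.57.
With uncorrelated errors the cross-covariances are all true-score covariance, so they carry over unchanged; only the diagonal terms shrink to ρᵢσᵢ².
True-score variance = [3²·24.5²·0.74 + 2²·21.4²·0.79] + 1887.48 = 5444.82 + 1887.48 = 7332.3.
Reliability = 7332.3 / 9121.57 = 0.8038.

0.8038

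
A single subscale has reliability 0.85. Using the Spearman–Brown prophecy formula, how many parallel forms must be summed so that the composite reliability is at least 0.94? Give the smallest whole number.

k ≥ ρ*(1−ρ₁)/(ρ₁(1−ρ*)) = 0.94·0.15 / (0.85·0.06) = 2.765.
Smallest integer k = 3.

3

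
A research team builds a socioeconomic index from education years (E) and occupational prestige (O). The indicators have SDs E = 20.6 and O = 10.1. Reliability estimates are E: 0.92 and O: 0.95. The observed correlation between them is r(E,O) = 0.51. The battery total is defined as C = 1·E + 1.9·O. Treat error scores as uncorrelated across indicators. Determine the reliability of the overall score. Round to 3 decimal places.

Var(C) = 20.6² + 1.9²·10.1² + 2·[1.9·20.6·10.1·0.51] = 792.616 + 403.22 = 1195.84.
With uncorrelated errors the cross-covariances are all true-score covariance, so they carry over unchanged; only the diagonal terms shrink to ρᵢσᵢ².
True-score variance = [20.6²·0.92 + 1.9²·10.1²·0.95] + 403.22 = 740.254 + 403.22 = 1143.47.
Reliability = 1143.47 / 1195.84 = 0.956.

0.956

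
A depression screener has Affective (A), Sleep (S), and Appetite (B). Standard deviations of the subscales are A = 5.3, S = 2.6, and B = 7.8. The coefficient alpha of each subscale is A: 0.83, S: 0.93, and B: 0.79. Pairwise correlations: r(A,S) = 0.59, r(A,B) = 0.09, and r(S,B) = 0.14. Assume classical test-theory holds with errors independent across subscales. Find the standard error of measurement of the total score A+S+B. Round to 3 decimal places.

Var(total) = 95.69 + 29.38 = 125.07.
True-score variance = 77.6651 + 29.38 = 107.045, so reliability = 0.8559.
Error variance = 125.07 − 107.045 = 18.0249; SEM = √18.0249 = 4.246.

4.246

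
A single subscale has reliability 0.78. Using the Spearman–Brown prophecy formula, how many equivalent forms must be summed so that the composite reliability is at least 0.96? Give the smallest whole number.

k ≥ ρ*(1−ρ₁)/(ρ₁(1−ρ*)) = 0.96·0.22 / (0.78·0.04) = 6.769.
Smallest integer k = 7.

7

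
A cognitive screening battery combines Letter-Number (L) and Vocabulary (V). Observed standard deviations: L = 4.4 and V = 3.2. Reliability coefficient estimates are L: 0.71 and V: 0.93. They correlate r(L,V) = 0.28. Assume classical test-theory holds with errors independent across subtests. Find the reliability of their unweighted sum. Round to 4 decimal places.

Var(L+V) = 4.4² + 3.2² + 2·[4.4·3.2·0.28] = 29.6 + 7.8848 = 37.4848.
Because errors are independent across components, Cov(Tᵢ,Tⱼ) = Cov(Xᵢ,Xⱼ); the off-diagonal part of the true-score variance is the same as above.
True-score variance = [4.4²·0.71 + 3.2²·0.93] + 7.8848 = 23.2688 + 7.8848 = 31.1536.
Reliability = 31.1536 / 37.4848 = 0.8311.

0.8311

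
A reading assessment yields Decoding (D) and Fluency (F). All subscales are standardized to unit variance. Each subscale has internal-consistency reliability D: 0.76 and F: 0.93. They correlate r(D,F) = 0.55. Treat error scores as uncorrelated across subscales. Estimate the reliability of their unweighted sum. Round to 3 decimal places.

0.900

Var(D+F) = 2 + 2·[0.55] = 2 + 1.1 = 3.1.
With uncorrelated errors the cross-covariances are all true-score covariance, so they carry over unchanged; only the diagonal terms shrink to ρᵢσᵢ².
True-score variance = [0.76 + 0.93] + 1.1 = 1.69 + 1.1 = 2.79.
Reliability = 2.79 / 3.1 = 0.900.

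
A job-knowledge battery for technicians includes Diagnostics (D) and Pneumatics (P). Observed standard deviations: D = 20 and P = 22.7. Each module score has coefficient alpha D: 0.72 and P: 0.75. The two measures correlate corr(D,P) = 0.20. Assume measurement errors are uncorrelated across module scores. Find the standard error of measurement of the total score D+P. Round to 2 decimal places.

15.52

Var(total) = 915.29 + 181.6 = 1096.89.
True-score variance = 674.467 + 181.6 = 856.067, so reliability = 0.7804.
Error variance = 1096.89 − 856.067 = 240.822; SEM = √240.822 = 15.52.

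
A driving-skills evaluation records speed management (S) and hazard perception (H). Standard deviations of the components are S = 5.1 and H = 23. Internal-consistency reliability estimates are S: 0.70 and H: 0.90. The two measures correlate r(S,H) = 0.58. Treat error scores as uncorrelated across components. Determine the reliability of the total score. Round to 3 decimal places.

0.912

Var(S+H) = 5.1² + 23² + 2·[5.1·23·0.58] = 555.01 + 136.068 = 691.078.
Because errors are independent across components, Cov(Tᵢ,Tⱼ) = Cov(Xᵢ,Xⱼ); the off-diagonal part of the true-score variance is the same as above.
True-score variance = [5.1²·0.70 + 23²·0.90] + 136.068 = 494.307 + 136.068 = 630.375.
Reliability = 630.375 / 691.078 = 0.912.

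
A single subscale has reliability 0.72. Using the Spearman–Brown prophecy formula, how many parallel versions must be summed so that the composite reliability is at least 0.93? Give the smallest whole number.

6

k ≥ ρ*(1−ρ₁)/(ρ₁(1−ρ*)) = 0.93·0.28 / (0.72·0.07) = 5.167.
Smallest integer k = 6.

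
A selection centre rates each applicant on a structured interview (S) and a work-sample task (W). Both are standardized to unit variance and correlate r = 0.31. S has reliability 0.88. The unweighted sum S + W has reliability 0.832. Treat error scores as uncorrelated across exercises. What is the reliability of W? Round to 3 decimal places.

Var(S+W) = 2 + 2·0.31 = 2.620.
True-score variance = ρ_S + ρ_W + 2·0.31, so 0.832 = (0.88 + ρ_W + 0.62) / 2.620.
ρ_W = 0.832·2.620 − 0.88 − 0.62 = 0.680.

0.680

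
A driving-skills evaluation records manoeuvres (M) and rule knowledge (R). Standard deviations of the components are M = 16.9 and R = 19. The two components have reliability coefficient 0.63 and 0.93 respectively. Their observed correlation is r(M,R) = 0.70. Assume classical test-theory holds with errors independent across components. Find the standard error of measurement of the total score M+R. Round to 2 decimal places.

11.44

Var(total) = 646.61 + 449.54 = 1096.15.
True-score variance = 515.664 + 449.54 = 965.204, so reliability = 0.8805.
Error variance = 1096.15 − 965.204 = 130.946; SEM = √130.946 = 11.44.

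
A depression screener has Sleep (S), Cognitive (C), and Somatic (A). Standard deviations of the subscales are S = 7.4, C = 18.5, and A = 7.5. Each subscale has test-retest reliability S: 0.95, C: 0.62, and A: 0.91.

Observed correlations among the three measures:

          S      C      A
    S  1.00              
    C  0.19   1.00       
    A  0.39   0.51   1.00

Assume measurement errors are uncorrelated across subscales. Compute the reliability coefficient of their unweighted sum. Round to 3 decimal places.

0.800

Var(S+C+A) = 7.4² + 18.5² + 7.5² + 2·[7.4·18.5·0.19 + 7.4·7.5·0.39 + 18.5·7.5·0.51] = 453.26 + 236.837 = 690.097.
Under uncorrelated errors the observed covariances equal the true-score covariances, so only the own-variance terms attenuate.
True-score variance = [7.4²·0.95 + 18.5²·0.62 + 7.5²·0.91] + 236.837 = 315.404 + 236.837 = 552.241.
Reliability = 552.241 / 690.097 = 0.800.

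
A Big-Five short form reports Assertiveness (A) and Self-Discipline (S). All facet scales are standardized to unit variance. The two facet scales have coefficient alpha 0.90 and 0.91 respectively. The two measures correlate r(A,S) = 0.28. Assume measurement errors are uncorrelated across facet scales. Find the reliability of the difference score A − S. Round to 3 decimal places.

0.868

Var(A−S) = 1 + 1 − 2·0.28 = 2 − 0.56 = 1.44.
With uncorrelated errors the cross-covariances are all true-score covariance, so they carry over unchanged; only the diagonal terms shrink to ρᵢσᵢ².
True-score variance = [0.90 + 0.91] − 0.56 = 1.81 − 0.56 = 1.25.
Reliability = 1.25 / 1.44 = 0.868.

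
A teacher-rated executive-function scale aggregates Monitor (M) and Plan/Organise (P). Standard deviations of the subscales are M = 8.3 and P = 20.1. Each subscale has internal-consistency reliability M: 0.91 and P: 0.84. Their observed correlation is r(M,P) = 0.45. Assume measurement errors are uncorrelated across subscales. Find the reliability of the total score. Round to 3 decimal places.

Var(M+P) = 8.3² + 20.1² + 2·[8.3·20.1·0.45] = 472.9 + 150.147 = 623.047.
Under uncorrelated errors the observed covariances equal the true-score covariances, so only the own-variance terms attenuate.
True-score variance = [8.3²·0.91 + 20.1²·0.84] + 150.147 = 402.058 + 150.147 = 552.205.
Reliability = 552.205 / 623.047 = 0.886.

0.886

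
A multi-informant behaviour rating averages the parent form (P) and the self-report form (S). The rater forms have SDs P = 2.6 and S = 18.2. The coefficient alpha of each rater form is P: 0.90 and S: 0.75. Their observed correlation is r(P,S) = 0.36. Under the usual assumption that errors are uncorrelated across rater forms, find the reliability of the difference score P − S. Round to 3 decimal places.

0.725

Var(P−S) = 2.6² + 18.2² − 2·2.6·18.2·0.36 = 338 − 34.0704 = 303.93.
Because errors are independent across components, Cov(Tᵢ,Tⱼ) = Cov(Xᵢ,Xⱼ); the off-diagonal part of the true-score variance is the same as above.
True-score variance = [2.6²·0.90 + 18.2²·0.75] − 34.0704 = 254.514 − 34.0704 = 220.444.
Reliability = 220.444 / 303.93 = 0.725.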